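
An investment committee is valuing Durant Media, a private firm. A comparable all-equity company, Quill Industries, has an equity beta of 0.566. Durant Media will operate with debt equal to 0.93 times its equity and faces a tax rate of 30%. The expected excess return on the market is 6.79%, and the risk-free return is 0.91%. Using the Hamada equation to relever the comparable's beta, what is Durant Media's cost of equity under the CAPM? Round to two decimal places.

β_L = β_U × [1 + (1 − t)(D/E)] = 0.566 × [1 + (1 − 0.30) × 0.93]
    = 0.566 × [1 + 0.70 × 0.93] = 0.566 × 1.6510 = 0.9345
E(R) = R_f + β_L × MRP = 0.91% + 0.9345 × 6.79% = 7.26%

7.26%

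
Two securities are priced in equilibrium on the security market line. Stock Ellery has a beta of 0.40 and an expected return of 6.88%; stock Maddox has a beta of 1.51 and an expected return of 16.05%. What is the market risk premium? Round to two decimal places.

Both satisfy E(R) = R_f + β·MRP, so the slope of the SML is
MRP = (16.05% − 6.88%) / (1.51 − 0.40) = 9.17% / 1.11 = 8.2613%

8.26%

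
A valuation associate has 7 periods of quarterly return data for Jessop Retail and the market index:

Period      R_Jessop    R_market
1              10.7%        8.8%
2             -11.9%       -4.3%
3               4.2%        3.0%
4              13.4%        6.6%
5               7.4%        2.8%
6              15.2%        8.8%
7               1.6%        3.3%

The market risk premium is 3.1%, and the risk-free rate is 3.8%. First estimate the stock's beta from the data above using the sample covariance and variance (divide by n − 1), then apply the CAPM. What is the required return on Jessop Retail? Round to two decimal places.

9.72%

Mean R_i = (10.7 − 11.9 + 4.2 + 13.4 + 7.4 + 15.2 + 1.6) / 7 = 5.8000%
Mean R_m = (8.8 − 4.3 + 3.0 + 6.6 + 2.8 + 8.8 + 3.3) / 7 = 4.1429%
Σ(R_i − R̄_i)(R_m − R̄_m) = 237.9300  ⇒  Cov = 237.9300 / 6 = 39.6550
Σ(R_m − R̄_m)² = 124.5171  ⇒  Var(R_m) = 124.5171 / 6 = 20.7529
β = Cov / Var(R_m) = 39.6550 / 20.7529 = 1.9108
E(R) = R_f + β × MRP = 3.8% + 1.9108 × 3.1% = 9.72%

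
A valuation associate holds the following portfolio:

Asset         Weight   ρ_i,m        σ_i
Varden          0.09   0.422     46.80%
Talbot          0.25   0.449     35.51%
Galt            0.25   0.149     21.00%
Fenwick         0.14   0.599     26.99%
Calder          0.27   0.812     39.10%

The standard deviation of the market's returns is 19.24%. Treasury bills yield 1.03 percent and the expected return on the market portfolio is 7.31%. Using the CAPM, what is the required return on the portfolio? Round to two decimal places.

β_Varden = 0.422 × 46.80% / 19.24% = 1.0265
β_Talbot = 0.449 × 35.51% / 19.24% = 0.8287
β_Galt = 0.149 × 21.00% / 19.24% = 0.1626
β_Fenwick = 0.599 × 26.99% / 19.24% = 0.8403
β_Calder = 0.812 × 39.10% / 19.24% = 1.6502
β_P = Σ w_i β_i = 0.09×1.0265 + 0.25×0.8287 + 0.25×0.1626 + 0.14×0.8403 + 0.27×1.6502 = 0.9034
MRP = 7.31% − 1.03% = 6.28%
E(R_P) = R_f + β_P × MRP = 1.03% + 0.9034 × 6.28% = 6.70%

6.70%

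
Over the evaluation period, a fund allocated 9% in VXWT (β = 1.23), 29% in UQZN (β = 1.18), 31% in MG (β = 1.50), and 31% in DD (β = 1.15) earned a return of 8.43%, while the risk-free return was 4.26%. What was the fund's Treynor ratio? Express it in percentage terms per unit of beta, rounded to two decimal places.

β_P = 0.09×1.23 + 0.29×1.18 + 0.31×1.50 + 0.31×1.15 = 1.2744
Treynor = (R_P − R_f) / β_P = (8.43% − 4.26%) / 1.2744 = 4.17% / 1.2744 = 3.27%

3.27%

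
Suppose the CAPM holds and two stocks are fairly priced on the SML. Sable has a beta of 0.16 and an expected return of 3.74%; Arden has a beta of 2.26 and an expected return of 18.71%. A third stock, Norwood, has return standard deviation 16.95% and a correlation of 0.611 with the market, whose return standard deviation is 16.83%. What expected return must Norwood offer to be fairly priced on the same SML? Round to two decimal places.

MRP = (18.71% − 3.74%) / (2.26 − 0.16) = 7.1286%
R_f = 3.74% − 0.16 × 7.1286% = 2.5994%
β_Norwood = ρ·σ_i/σ_m = 0.611 × 16.95 / 16.83 = 0.6154
E(R_Norwood) = R_f + β × MRP = 2.5994% + 0.6154 × 7.1286% = 6.99%

6.99%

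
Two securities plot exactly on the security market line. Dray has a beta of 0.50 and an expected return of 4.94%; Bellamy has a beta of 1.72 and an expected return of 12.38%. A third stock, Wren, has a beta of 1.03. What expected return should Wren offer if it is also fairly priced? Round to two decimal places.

8.17%

MRP (SML slope) = (12.38% − 4.94%) / (1.72 − 0.50) = 7.44% / 1.22 = 6.0984%
R_f (intercept) = 4.94% − 0.50 × 6.0984% = 1.8908%
E(R_Wren) = R_f + β × MRP = 1.8908% + 1.03 × 6.0984% = 8.17%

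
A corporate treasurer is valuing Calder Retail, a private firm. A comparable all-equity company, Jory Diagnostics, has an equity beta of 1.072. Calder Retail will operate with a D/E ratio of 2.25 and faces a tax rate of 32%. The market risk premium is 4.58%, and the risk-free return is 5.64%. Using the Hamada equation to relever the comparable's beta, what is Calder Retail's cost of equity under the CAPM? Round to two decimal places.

18.06%

β_L = β_U × [1 + (1 − t)(D/E)] = 1.072 × [1 + (1 − 0.32) × 2.25]
    = 1.072 × [1 + 0.68 × 2.25] = 1.072 × 2.5300 = 2.7122
E(R) = R_f + β_L × MRP = 5.64% + 2.7122 × 4.58% = 18.06%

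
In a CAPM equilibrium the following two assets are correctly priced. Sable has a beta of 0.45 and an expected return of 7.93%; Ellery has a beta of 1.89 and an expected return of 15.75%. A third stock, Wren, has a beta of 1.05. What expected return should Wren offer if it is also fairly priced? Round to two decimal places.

MRP (SML slope) = (15.75% − 7.93%) / (1.89 − 0.45) = 7.82% / 1.44 = 5.4306%
R_f (intercept) = 7.93% − 0.45 × 5.4306% = 5.4862%
E(R_Wren) = R_f + β × MRP = 5.4862% + 1.05 × 5.4306% = 11.19%

11.19%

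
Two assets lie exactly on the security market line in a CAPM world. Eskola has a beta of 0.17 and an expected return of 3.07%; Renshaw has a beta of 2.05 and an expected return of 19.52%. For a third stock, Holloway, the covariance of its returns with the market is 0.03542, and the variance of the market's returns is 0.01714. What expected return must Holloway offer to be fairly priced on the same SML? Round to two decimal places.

19.66%

MRP = (19.52% − 3.07%) / (2.05 − 0.17) = 8.7500%
R_f = 3.07% − 0.17 × 8.7500% = 1.5825%
β_Holloway = Cov / Var(R_m) = 0.03542 / 0.01714 = 2.0665
E(R_Holloway) = R_f + β × MRP = 1.5825% + 2.0665 × 8.7500% = 19.66%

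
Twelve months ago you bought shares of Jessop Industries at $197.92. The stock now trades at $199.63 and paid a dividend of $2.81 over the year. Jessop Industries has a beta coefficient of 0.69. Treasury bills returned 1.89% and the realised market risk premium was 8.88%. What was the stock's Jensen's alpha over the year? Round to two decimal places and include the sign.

-5.73%

Realised HPR = (P1 + D1 − P0) / P0 = (199.63 + 2.81 − 197.92) / 197.92 = 4.52 / 197.92 = 2.2838%
CAPM required = R_f + β·MRP = 1.89% + 0.69 × 8.88% = 8.0172%
α = realised − required = 2.2838% − 8.0172% = -5.73%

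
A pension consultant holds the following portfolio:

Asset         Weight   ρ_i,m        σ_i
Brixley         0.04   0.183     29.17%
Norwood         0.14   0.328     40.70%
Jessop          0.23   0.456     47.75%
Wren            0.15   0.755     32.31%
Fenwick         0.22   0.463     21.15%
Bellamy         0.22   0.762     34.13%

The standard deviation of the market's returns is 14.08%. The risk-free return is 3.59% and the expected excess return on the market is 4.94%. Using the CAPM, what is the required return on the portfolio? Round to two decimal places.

β_Brixley = 0.183 × 29.17% / 14.08% = 0.3791
β_Norwood = 0.328 × 40.70% / 14.08% = 0.9481
β_Jessop = 0.456 × 47.75% / 14.08% = 1.5464
β_Wren = 0.755 × 32.31% / 14.08% = 1.7325
β_Fenwick = 0.463 × 21.15% / 14.08% = 0.6955
β_Bellamy = 0.762 × 34.13% / 14.08% = 1.8471
β_P = Σ w_i β_i = 0.04×0.3791 + 0.14×0.9481 + 0.23×1.5464 + 0.15×1.7325 + 0.22×0.6955 + 0.22×1.8471 = 1.3228
E(R_P) = R_f + β_P × MRP = 3.59% + 1.3228 × 4.94% = 10.12%

10.12%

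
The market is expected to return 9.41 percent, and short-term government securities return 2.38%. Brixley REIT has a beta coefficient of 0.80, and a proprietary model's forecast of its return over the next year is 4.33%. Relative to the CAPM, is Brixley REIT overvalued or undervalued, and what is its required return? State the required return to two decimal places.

Overvalued; required return 8.00%

MRP = 9.41% − 2.38% = 7.03%
Required return = R_f + β·MRP = 2.38% + 0.80 × 7.03% = 8.00%
Forecast 4.33% < required 8.00% → the stock plots below the SML → overvalued.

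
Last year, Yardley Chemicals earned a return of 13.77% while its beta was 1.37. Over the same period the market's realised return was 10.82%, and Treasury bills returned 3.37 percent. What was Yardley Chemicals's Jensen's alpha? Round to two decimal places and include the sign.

+0.19%

Market excess return = 10.82% − 3.37% = 7.45%
CAPM benchmark = R_f + β(R_m − R_f) = 3.37% + 1.37 × 7.45% = 13.5765%
α = actual − benchmark = 13.77% − 13.5765% = +0.19%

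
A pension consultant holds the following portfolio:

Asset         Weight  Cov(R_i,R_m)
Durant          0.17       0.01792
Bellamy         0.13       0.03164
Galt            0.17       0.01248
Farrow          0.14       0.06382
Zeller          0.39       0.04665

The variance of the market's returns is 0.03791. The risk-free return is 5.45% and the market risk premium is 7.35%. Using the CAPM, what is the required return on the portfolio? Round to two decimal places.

12.51%

β_Durant = 0.01792 / 0.03791 = 0.4727
β_Bellamy = 0.03164 / 0.03791 = 0.8346
β_Galt = 0.01248 / 0.03791 = 0.3292
β_Farrow = 0.06382 / 0.03791 = 1.6835
β_Zeller = 0.04665 / 0.03791 = 1.2305
β_P = Σ w_i β_i = 0.17×0.4727 + 0.13×0.8346 + 0.17×0.3292 + 0.14×1.6835 + 0.39×1.2305 = 0.9604
E(R_P) = R_f + β_P × MRP = 5.45% + 0.9604 × 7.35% = 12.51%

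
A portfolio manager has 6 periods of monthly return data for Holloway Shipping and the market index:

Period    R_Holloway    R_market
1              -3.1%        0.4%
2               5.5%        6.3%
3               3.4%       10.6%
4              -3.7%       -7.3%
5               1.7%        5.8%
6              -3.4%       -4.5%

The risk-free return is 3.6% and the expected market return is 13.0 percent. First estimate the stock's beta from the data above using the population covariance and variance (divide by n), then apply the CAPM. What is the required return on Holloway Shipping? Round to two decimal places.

8.37%

Mean R_i = (-3.1 + 5.5 + 3.4 − 3.7 + 1.7 − 3.4) / 6 = 0.0667%
Mean R_m = (0.4 + 6.3 + 10.6 − 7.3 + 5.8 − 4.5) / 6 = 1.8833%
Σ(R_i − R̄_i)(R_m − R̄_m) = 120.8667  ⇒  Cov = 120.8667 / 6 = 20.1445
Σ(R_m − R̄_m)² = 238.1083  ⇒  Var(R_m) = 238.1083 / 6 = 39.6847
β = Cov / Var(R_m) = 20.1445 / 39.6847 = 0.5076
MRP = 13.0% − 3.6% = 9.40%
E(R) = R_f + β × MRP = 3.6% + 0.5076 × 9.4% = 8.37%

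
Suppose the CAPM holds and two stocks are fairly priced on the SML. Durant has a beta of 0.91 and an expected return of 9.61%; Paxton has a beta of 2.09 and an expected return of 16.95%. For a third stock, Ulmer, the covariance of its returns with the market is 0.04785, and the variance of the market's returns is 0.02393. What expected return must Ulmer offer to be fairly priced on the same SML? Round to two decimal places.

MRP = (16.95% − 9.61%) / (2.09 − 0.91) = 6.2203%
R_f = 9.61% − 0.91 × 6.2203% = 3.9495%
β_Ulmer = Cov / Var(R_m) = 0.04785 / 0.02393 = 1.9996
E(R_Ulmer) = R_f + β × MRP = 3.9495% + 1.9996 × 6.2203% = 16.39%

16.39%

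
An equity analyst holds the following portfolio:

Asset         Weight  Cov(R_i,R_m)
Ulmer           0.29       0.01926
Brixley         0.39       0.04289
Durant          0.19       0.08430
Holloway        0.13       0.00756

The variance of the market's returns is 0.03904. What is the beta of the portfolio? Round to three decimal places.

1.007

β_Ulmer = 0.01926 / 0.03904 = 0.4933
β_Brixley = 0.04289 / 0.03904 = 1.0986
β_Durant = 0.08430 / 0.03904 = 2.1593
β_Holloway = 0.00756 / 0.03904 = 0.1936
β_P = Σ w_i β_i = 0.29×0.4933 + 0.39×1.0986 + 0.19×2.1593 + 0.13×0.1936 = 1.0069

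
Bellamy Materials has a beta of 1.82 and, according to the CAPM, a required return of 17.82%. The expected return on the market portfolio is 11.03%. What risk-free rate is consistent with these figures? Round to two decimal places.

E(R) = R_f + β(E(R_m) − R_f) = R_f(1 − β) + β·E(R_m)
17.82% = R_f × (1 − 1.82) + 1.82 × 11.03%
17.82% = R_f × -0.82 + 20.0746%
R_f = (17.82% − 20.0746%) / -0.82 = 2.75%

2.75%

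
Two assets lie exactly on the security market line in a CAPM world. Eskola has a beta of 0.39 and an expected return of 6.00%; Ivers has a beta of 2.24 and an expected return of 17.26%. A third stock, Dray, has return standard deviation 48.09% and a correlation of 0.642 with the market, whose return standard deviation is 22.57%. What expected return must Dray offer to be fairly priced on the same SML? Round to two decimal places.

11.95%

MRP = (17.26% − 6.00%) / (2.24 − 0.39) = 6.0865%
R_f = 6.00% − 0.39 × 6.0865% = 3.6263%
β_Dray = ρ·σ_i/σ_m = 0.642 × 48.09 / 22.57 = 1.3679
E(R_Dray) = R_f + β × MRP = 3.6263% + 1.3679 × 6.0865% = 11.95%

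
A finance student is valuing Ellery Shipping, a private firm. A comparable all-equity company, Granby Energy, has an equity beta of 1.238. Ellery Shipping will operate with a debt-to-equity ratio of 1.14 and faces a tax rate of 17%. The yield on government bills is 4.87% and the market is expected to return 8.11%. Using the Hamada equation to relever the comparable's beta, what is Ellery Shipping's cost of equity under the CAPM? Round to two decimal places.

β_L = β_U × [1 + (1 − t)(D/E)] = 1.238 × [1 + (1 − 0.17) × 1.14]
    = 1.238 × [1 + 0.83 × 1.14] = 1.238 × 1.9462 = 2.4094
MRP = 8.11% − 4.87% = 3.24%
E(R) = R_f + β_L × MRP = 4.87% + 2.4094 × 3.24% = 12.68%

12.68%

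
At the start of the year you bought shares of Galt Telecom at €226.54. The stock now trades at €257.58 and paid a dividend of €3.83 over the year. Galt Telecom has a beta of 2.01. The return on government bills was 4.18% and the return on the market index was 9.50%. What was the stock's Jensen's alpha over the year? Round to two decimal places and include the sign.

Realised HPR = (P1 + D1 − P0) / P0 = (257.58 + 3.83 − 226.54) / 226.54 = 34.87 / 226.54 = 15.3924%
MRP = 9.50% − 4.18% = 5.32%
CAPM required = R_f + β·MRP = 4.18% + 2.01 × 5.32% = 14.8732%
α = realised − required = 15.3924% − 14.8732% = +0.52%

+0.52%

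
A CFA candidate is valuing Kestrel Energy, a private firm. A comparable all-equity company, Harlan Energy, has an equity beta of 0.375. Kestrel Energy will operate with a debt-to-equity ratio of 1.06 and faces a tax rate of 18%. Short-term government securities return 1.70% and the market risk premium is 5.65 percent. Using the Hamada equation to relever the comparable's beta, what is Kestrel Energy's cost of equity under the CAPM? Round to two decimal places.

β_L = β_U × [1 + (1 − t)(D/E)] = 0.375 × [1 + (1 − 0.18) × 1.06]
    = 0.375 × [1 + 0.82 × 1.06] = 0.375 × 1.8692 = 0.7010
E(R) = R_f + β_L × MRP = 1.70% + 0.7010 × 5.65% = 5.66%

5.66%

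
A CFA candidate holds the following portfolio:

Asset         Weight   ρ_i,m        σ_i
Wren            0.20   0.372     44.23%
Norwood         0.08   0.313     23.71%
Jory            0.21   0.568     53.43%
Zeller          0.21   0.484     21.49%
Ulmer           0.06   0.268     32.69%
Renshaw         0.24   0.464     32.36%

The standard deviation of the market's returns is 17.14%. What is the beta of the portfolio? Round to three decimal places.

β_Wren = 0.372 × 44.23% / 17.14% = 0.9600
β_Norwood = 0.313 × 23.71% / 17.14% = 0.4330
β_Jory = 0.568 × 53.43% / 17.14% = 1.7706
β_Zeller = 0.484 × 21.49% / 17.14% = 0.6068
β_Ulmer = 0.268 × 32.69% / 17.14% = 0.5111
β_Renshaw = 0.464 × 32.36% / 17.14% = 0.8760
β_P = Σ w_i β_i = 0.20×0.9600 + 0.08×0.4330 + 0.21×1.7706 + 0.21×0.6068 + 0.06×0.5111 + 0.24×0.8760 = 0.9668

0.967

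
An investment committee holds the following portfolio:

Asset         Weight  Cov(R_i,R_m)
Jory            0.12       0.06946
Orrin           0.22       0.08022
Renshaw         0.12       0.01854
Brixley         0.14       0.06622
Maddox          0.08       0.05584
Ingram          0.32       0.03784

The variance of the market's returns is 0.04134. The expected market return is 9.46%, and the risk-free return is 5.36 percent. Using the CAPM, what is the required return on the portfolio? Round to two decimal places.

β_Jory = 0.06946 / 0.04134 = 1.6802
β_Orrin = 0.08022 / 0.04134 = 1.9405
β_Renshaw = 0.01854 / 0.04134 = 0.4485
β_Brixley = 0.06622 / 0.04134 = 1.6018
β_Maddox = 0.05584 / 0.04134 = 1.3507
β_Ingram = 0.03784 / 0.04134 = 0.9153
β_P = Σ w_i β_i = 0.12×1.6802 + 0.22×1.9405 + 0.12×0.4485 + 0.14×1.6018 + 0.08×1.3507 + 0.32×0.9153 = 1.3076
MRP = 9.46% − 5.36% = 4.10%
E(R_P) = R_f + β_P × MRP = 5.36% + 1.3076 × 4.10% = 10.72%

10.72%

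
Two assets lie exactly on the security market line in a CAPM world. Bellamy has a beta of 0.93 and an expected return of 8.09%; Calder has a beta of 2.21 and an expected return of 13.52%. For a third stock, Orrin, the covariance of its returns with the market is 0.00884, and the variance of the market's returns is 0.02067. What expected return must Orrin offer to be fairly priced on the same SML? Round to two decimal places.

MRP = (13.52% − 8.09%) / (2.21 − 0.93) = 4.2422%
R_f = 8.09% − 0.93 × 4.2422% = 4.1448%
β_Orrin = Cov / Var(R_m) = 0.00884 / 0.02067 = 0.4277
E(R_Orrin) = R_f + β × MRP = 4.1448% + 0.4277 × 4.2422% = 5.96%

5.96%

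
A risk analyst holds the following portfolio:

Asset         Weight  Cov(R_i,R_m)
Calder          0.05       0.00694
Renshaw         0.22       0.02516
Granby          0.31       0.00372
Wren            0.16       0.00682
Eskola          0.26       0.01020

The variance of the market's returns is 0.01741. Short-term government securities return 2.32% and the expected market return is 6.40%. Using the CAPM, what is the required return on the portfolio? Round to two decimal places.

4.85%

β_Calder = 0.00694 / 0.01741 = 0.3986
β_Renshaw = 0.02516 / 0.01741 = 1.4451
β_Granby = 0.00372 / 0.01741 = 0.2137
β_Wren = 0.00682 / 0.01741 = 0.3917
β_Eskola = 0.01020 / 0.01741 = 0.5859
β_P = Σ w_i β_i = 0.05×0.3986 + 0.22×1.4451 + 0.31×0.2137 + 0.16×0.3917 + 0.26×0.5859 = 0.6191
MRP = 6.40% − 2.32% = 4.08%
E(R_P) = R_f + β_P × MRP = 2.32% + 0.6191 × 4.08% = 4.85%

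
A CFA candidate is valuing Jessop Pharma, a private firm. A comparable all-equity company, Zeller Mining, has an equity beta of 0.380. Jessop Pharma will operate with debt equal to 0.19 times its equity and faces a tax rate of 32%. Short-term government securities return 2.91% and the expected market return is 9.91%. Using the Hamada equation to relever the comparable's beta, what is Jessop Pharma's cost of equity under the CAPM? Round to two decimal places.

5.91%

β_L = β_U × [1 + (1 − t)(D/E)] = 0.380 × [1 + (1 − 0.32) × 0.19]
    = 0.380 × [1 + 0.68 × 0.19] = 0.380 × 1.1292 = 0.4291
MRP = 9.91% − 2.91% = 7.00%
E(R) = R_f + β_L × MRP = 2.91% + 0.4291 × 7.00% = 5.91%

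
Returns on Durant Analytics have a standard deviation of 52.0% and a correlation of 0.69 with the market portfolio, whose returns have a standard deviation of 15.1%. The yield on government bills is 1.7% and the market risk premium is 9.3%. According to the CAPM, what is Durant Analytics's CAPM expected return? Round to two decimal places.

23.80%

β = ρ × σ_i / σ_m = 0.69 × 52.0% / 15.1% = 2.3762
E(R) = 1.7% + 2.3762 × 9.3% = 23.80%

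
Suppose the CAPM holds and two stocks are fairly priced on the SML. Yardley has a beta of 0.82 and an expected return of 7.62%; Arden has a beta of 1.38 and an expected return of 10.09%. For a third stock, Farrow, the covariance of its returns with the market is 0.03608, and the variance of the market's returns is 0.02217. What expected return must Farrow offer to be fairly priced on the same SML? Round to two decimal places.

11.18%

MRP = (10.09% − 7.62%) / (1.38 − 0.82) = 4.4107%
R_f = 7.62% − 0.82 × 4.4107% = 4.0032%
β_Farrow = Cov / Var(R_m) = 0.03608 / 0.02217 = 1.6274
E(R_Farrow) = R_f + β × MRP = 4.0032% + 1.6274 × 4.4107% = 11.18%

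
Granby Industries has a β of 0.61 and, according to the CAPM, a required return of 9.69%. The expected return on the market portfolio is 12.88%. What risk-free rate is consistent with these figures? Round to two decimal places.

E(R) = R_f + β(E(R_m) − R_f) = R_f(1 − β) + β·E(R_m)
9.69% = R_f × (1 − 0.61) + 0.61 × 12.88%
9.69% = R_f × 0.39 + 7.8568%
R_f = (9.69% − 7.8568%) / 0.39 = 4.70%

4.70%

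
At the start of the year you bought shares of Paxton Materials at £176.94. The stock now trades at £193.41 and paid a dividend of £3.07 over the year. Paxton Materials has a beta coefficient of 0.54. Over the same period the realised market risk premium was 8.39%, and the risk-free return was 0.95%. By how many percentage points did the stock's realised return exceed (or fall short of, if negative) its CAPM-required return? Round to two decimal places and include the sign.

+5.56%

Realised HPR = (P1 + D1 − P0) / P0 = (193.41 + 3.07 − 176.94) / 176.94 = 19.54 / 176.94 = 11.0433%
CAPM required = R_f + β·MRP = 0.95% + 0.54 × 8.39% = 5.4806%
α = realised − required = 11.0433% − 5.4806% = +5.56%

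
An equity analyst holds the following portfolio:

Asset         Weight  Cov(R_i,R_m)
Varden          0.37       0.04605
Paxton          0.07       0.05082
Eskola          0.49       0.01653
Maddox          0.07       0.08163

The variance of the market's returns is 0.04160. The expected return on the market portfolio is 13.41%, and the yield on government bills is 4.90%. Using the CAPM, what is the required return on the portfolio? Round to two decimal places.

β_Varden = 0.04605 / 0.04160 = 1.1070
β_Paxton = 0.05082 / 0.04160 = 1.2216
β_Eskola = 0.01653 / 0.04160 = 0.3974
β_Maddox = 0.08163 / 0.04160 = 1.9623
β_P = Σ w_i β_i = 0.37×1.1070 + 0.07×1.2216 + 0.49×0.3974 + 0.07×1.9623 = 0.8272
MRP = 13.41% − 4.90% = 8.51%
E(R_P) = R_f + β_P × MRP = 4.90% + 0.8272 × 8.51% = 11.94%

11.94%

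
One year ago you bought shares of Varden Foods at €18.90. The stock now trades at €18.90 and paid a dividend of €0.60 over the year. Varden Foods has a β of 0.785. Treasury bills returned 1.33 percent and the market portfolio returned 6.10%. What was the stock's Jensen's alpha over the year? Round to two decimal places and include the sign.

Realised HPR = (P1 + D1 − P0) / P0 = (18.90 + 0.60 − 18.90) / 18.90 = 0.60 / 18.90 = 3.1746%
MRP = 6.10% − 1.33% = 4.77%
CAPM required = R_f + β·MRP = 1.33% + 0.785 × 4.77% = 5.07445%
α = realised − required = 3.1746% − 5.07445% = -1.90%

-1.90%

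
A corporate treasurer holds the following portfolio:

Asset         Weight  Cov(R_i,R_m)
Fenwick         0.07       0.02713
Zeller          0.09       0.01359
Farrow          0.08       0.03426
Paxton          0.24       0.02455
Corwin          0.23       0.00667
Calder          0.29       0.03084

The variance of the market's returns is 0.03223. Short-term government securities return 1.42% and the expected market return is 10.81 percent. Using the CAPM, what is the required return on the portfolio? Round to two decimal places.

β_Fenwick = 0.02713 / 0.03223 = 0.8418
β_Zeller = 0.01359 / 0.03223 = 0.4217
β_Farrow = 0.03426 / 0.03223 = 1.0630
β_Paxton = 0.02455 / 0.03223 = 0.7617
β_Corwin = 0.00667 / 0.03223 = 0.2070
β_Calder = 0.03084 / 0.03223 = 0.9569
β_P = Σ w_i β_i = 0.07×0.8418 + 0.09×0.4217 + 0.08×1.0630 + 0.24×0.7617 + 0.23×0.2070 + 0.29×0.9569 = 0.6898
MRP = 10.81% − 1.42% = 9.39%
E(R_P) = R_f + β_P × MRP = 1.42% + 0.6898 × 9.39% = 7.90%

7.90%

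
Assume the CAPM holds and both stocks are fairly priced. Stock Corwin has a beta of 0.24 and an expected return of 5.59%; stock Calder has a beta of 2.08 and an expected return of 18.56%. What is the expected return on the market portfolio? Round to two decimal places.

10.95%

Both satisfy E(R) = R_f + β·MRP, so the slope of the SML is
MRP = (18.56% − 5.59%) / (2.08 − 0.24) = 12.97% / 1.84 = 7.0489%
R_f = E(R_Corwin) − β_Corwin·MRP = 5.59% − 0.24 × 7.0489% = 3.8983%
E(R_m) = R_f + MRP = 3.8983% + 7.0489% = 10.95%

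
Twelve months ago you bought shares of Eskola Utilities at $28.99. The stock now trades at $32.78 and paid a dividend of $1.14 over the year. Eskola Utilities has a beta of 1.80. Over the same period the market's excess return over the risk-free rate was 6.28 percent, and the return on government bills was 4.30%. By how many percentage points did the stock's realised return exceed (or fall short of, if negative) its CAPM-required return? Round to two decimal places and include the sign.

+1.40%

Realised HPR = (P1 + D1 − P0) / P0 = (32.78 + 1.14 − 28.99) / 28.99 = 4.93 / 28.99 = 17.0059%
CAPM required = R_f + β·MRP = 4.30% + 1.80 × 6.28% = 15.6040%
α = realised − required = 17.0059% − 15.6040% = +1.40%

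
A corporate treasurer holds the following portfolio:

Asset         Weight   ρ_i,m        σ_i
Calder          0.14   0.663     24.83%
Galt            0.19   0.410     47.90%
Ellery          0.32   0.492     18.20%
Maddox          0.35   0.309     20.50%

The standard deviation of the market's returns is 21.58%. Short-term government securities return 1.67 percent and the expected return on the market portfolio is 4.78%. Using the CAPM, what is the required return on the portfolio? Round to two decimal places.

β_Calder = 0.663 × 24.83% / 21.58% = 0.7628
β_Galt = 0.410 × 47.90% / 21.58% = 0.9101
β_Ellery = 0.492 × 18.20% / 21.58% = 0.4149
β_Maddox = 0.309 × 20.50% / 21.58% = 0.2935
β_P = Σ w_i β_i = 0.14×0.7628 + 0.19×0.9101 + 0.32×0.4149 + 0.35×0.2935 = 0.5152
MRP = 4.78% − 1.67% = 3.11%
E(R_P) = R_f + β_P × MRP = 1.67% + 0.5152 × 3.11% = 3.27%

3.27%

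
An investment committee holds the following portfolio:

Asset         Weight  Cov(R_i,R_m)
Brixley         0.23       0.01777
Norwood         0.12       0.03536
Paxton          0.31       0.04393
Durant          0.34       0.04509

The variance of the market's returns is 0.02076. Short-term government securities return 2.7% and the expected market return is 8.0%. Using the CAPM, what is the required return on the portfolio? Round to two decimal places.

12.22%

β_Brixley = 0.01777 / 0.02076 = 0.8560
β_Norwood = 0.03536 / 0.02076 = 1.7033
β_Paxton = 0.04393 / 0.02076 = 2.1161
β_Durant = 0.04509 / 0.02076 = 2.1720
β_P = Σ w_i β_i = 0.23×0.8560 + 0.12×1.7033 + 0.31×2.1161 + 0.34×2.1720 = 1.7957
MRP = 8.0% − 2.7% = 5.30%
E(R_P) = R_f + β_P × MRP = 2.7% + 1.7957 × 5.3% = 12.22%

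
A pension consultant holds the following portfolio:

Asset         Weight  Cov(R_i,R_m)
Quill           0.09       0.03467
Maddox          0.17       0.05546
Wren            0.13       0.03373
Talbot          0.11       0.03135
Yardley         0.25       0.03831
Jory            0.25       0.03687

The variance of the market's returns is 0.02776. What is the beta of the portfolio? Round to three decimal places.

1.411

β_Quill = 0.03467 / 0.02776 = 1.2489
β_Maddox = 0.05546 / 0.02776 = 1.9978
β_Wren = 0.03373 / 0.02776 = 1.2151
β_Talbot = 0.03135 / 0.02776 = 1.1293
β_Yardley = 0.03831 / 0.02776 = 1.3800
β_Jory = 0.03687 / 0.02776 = 1.3282
β_P = Σ w_i β_i = 0.09×1.2489 + 0.17×1.9978 + 0.13×1.2151 + 0.11×1.1293 + 0.25×1.3800 + 0.25×1.3282 = 1.4113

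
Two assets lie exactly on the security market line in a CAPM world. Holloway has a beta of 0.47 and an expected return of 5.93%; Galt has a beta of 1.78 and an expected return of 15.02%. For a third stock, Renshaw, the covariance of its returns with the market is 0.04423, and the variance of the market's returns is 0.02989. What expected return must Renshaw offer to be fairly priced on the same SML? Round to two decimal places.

12.94%

MRP = (15.02% − 5.93%) / (1.78 − 0.47) = 6.9389%
R_f = 5.93% − 0.47 × 6.9389% = 2.6687%
β_Renshaw = Cov / Var(R_m) = 0.04423 / 0.02989 = 1.4798
E(R_Renshaw) = R_f + β × MRP = 2.6687% + 1.4798 × 6.9389% = 12.94%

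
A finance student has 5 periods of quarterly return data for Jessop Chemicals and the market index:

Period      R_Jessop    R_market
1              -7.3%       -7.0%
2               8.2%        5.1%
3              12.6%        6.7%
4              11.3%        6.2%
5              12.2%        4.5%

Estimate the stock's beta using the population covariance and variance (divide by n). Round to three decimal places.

Mean R_i = (-7.3 + 8.2 + 12.6 + 11.3 + 12.2) / 5 = 7.4000%
Mean R_m = (-7.0 + 5.1 + 6.7 + 6.2 + 4.5) / 5 = 3.1000%
Σ(R_i − R̄_i)(R_m − R̄_m) = 187.6000  ⇒  Cov = 187.6000 / 5 = 37.5200
Σ(R_m − R̄_m)² = 130.5400  ⇒  Var(R_m) = 130.5400 / 5 = 26.1080
β = Cov / Var(R_m) = 37.5200 / 26.1080 = 1.4371

1.437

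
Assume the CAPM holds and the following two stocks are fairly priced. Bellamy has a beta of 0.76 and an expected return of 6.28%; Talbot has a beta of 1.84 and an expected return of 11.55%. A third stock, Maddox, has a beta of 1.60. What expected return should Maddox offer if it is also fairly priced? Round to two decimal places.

MRP (SML slope) = (11.55% − 6.28%) / (1.84 − 0.76) = 5.27% / 1.08 = 4.8796%
R_f (intercept) = 6.28% − 0.76 × 4.8796% = 2.5715%
E(R_Maddox) = R_f + β × MRP = 2.5715% + 1.60 × 4.8796% = 10.38%

10.38%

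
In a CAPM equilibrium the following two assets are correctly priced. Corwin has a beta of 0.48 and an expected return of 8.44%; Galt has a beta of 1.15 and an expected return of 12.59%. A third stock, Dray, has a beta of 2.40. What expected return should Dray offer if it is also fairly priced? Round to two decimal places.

20.33%

MRP (SML slope) = (12.59% − 8.44%) / (1.15 − 0.48) = 4.15% / 0.67 = 6.1940%
R_f (intercept) = 8.44% − 0.48 × 6.1940% = 5.4669%
E(R_Dray) = R_f + β × MRP = 5.4669% + 2.40 × 6.1940% = 20.33%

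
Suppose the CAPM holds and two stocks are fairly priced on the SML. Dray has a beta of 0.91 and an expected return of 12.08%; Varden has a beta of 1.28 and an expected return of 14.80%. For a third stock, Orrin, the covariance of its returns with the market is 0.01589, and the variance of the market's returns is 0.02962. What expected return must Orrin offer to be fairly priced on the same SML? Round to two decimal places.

MRP = (14.80% − 12.08%) / (1.28 − 0.91) = 7.3514%
R_f = 12.08% − 0.91 × 7.3514% = 5.3902%
β_Orrin = Cov / Var(R_m) = 0.01589 / 0.02962 = 0.5365
E(R_Orrin) = R_f + β × MRP = 5.3902% + 0.5365 × 7.3514% = 9.33%

9.33%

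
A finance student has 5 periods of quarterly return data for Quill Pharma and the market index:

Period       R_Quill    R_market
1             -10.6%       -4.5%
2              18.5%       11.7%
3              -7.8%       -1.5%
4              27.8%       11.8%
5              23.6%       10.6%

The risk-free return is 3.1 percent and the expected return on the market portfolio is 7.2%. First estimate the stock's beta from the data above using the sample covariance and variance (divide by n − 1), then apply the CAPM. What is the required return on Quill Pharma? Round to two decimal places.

Mean R_i = (-10.6 + 18.5 − 7.8 + 27.8 + 23.6) / 5 = 10.3000%
Mean R_m = (-4.5 + 11.7 − 1.5 + 11.8 + 10.6) / 5 = 5.6200%
Σ(R_i − R̄_i)(R_m − R̄_m) = 564.6200  ⇒  Cov = 564.6200 / 4 = 141.1550
Σ(R_m − R̄_m)² = 253.0680  ⇒  Var(R_m) = 253.0680 / 4 = 63.2670
β = Cov / Var(R_m) = 141.1550 / 63.2670 = 2.2311
MRP = 7.2% − 3.1% = 4.10%
E(R) = R_f + β × MRP = 3.1% + 2.2311 × 4.1% = 12.25%

12.25%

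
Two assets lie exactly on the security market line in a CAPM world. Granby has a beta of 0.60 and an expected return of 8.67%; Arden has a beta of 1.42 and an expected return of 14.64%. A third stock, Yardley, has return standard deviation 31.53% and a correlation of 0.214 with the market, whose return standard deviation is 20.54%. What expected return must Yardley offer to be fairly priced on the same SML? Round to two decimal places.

MRP = (14.64% − 8.67%) / (1.42 − 0.60) = 7.2805%
R_f = 8.67% − 0.60 × 7.2805% = 4.3017%
β_Yardley = ρ·σ_i/σ_m = 0.214 × 31.53 / 20.54 = 0.3285
E(R_Yardley) = R_f + β × MRP = 4.3017% + 0.3285 × 7.2805% = 6.69%

6.69%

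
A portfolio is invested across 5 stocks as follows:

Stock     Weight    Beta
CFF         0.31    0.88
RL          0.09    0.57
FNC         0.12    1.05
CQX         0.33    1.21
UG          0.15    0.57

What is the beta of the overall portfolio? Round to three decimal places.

0.935

β_P = Σ w_i β_i = 0.31×0.88 + 0.09×0.57 + 0.12×1.05 + 0.33×1.21 + 0.15×0.57 = 0.9349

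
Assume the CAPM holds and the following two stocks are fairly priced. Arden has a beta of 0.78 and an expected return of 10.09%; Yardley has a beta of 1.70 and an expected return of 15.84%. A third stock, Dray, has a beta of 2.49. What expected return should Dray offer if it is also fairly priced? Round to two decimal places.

20.78%

MRP (SML slope) = (15.84% − 10.09%) / (1.70 − 0.78) = 5.75% / 0.92 = 6.2500%
R_f (intercept) = 10.09% − 0.78 × 6.2500% = 5.2150%
E(R_Dray) = R_f + β × MRP = 5.2150% + 2.49 × 6.2500% = 20.78%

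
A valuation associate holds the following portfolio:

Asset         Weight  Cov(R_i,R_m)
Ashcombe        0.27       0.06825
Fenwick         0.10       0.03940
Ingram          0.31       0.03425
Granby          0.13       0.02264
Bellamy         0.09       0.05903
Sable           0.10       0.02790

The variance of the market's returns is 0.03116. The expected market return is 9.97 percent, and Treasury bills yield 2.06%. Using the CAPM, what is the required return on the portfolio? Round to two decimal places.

13.24%

β_Ashcombe = 0.06825 / 0.03116 = 2.1903
β_Fenwick = 0.03940 / 0.03116 = 1.2644
β_Ingram = 0.03425 / 0.03116 = 1.0992
β_Granby = 0.02264 / 0.03116 = 0.7266
β_Bellamy = 0.05903 / 0.03116 = 1.8944
β_Sable = 0.02790 / 0.03116 = 0.8954
β_P = Σ w_i β_i = 0.27×2.1903 + 0.10×1.2644 + 0.31×1.0992 + 0.13×0.7266 + 0.09×1.8944 + 0.10×0.8954 = 1.4131
MRP = 9.97% − 2.06% = 7.91%
E(R_P) = R_f + β_P × MRP = 2.06% + 1.4131 × 7.91% = 13.24%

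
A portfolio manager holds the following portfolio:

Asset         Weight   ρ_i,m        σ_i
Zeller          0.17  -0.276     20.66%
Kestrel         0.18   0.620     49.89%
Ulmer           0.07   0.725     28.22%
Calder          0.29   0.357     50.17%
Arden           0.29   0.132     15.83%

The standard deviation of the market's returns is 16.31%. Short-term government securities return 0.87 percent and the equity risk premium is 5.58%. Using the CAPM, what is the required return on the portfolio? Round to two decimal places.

β_Zeller = -0.276 × 20.66% / 16.31% = -0.3496
β_Kestrel = 0.620 × 49.89% / 16.31% = 1.8965
β_Ulmer = 0.725 × 28.22% / 16.31% = 1.2544
β_Calder = 0.357 × 50.17% / 16.31% = 1.0981
β_Arden = 0.132 × 15.83% / 16.31% = 0.1281
β_P = Σ w_i β_i = 0.17×-0.3496 + 0.18×1.8965 + 0.07×1.2544 + 0.29×1.0981 + 0.29×0.1281 = 0.7253
E(R_P) = R_f + β_P × MRP = 0.87% + 0.7253 × 5.58% = 4.92%

4.92%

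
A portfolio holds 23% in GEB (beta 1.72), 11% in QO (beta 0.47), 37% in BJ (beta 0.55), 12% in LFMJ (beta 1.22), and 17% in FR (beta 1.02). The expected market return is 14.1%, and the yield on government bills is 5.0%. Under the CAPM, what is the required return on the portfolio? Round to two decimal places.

β_P = Σ w_i β_i = 0.23×1.72 + 0.11×0.47 + 0.37×0.55 + 0.12×1.22 + 0.17×1.02 = 0.9706
MRP = 14.1% − 5.0% = 9.10%
E(R_P) = R_f + β_P × MRP = 5.0% + 0.9706 × 9.1% = 13.83%

13.83%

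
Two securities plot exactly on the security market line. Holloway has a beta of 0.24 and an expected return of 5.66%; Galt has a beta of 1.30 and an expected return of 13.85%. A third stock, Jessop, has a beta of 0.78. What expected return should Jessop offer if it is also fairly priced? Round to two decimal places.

9.83%

MRP (SML slope) = (13.85% − 5.66%) / (1.30 − 0.24) = 8.19% / 1.06 = 7.7264%
R_f (intercept) = 5.66% − 0.24 × 7.7264% = 3.8057%
E(R_Jessop) = R_f + β × MRP = 3.8057% + 0.78 × 7.7264% = 9.83%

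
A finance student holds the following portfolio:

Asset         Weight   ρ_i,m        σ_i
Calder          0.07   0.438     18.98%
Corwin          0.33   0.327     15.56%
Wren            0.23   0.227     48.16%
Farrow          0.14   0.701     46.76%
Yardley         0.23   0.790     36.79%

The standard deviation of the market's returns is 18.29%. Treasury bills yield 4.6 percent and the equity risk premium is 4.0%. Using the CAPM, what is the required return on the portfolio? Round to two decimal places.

β_Calder = 0.438 × 18.98% / 18.29% = 0.4545
β_Corwin = 0.327 × 15.56% / 18.29% = 0.2782
β_Wren = 0.227 × 48.16% / 18.29% = 0.5977
β_Farrow = 0.701 × 46.76% / 18.29% = 1.7922
β_Yardley = 0.790 × 36.79% / 18.29% = 1.5891
β_P = Σ w_i β_i = 0.07×0.4545 + 0.33×0.2782 + 0.23×0.5977 + 0.14×1.7922 + 0.23×1.5891 = 0.8775
E(R_P) = R_f + β_P × MRP = 4.6% + 0.8775 × 4.0% = 8.11%

8.11%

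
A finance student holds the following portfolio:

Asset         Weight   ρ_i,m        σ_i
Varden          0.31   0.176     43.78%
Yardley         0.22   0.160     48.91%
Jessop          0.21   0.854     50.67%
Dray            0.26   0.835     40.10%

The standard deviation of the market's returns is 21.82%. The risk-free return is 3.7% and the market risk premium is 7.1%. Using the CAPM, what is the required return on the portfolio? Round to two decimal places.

β_Varden = 0.176 × 43.78% / 21.82% = 0.3531
β_Yardley = 0.160 × 48.91% / 21.82% = 0.3586
β_Jessop = 0.854 × 50.67% / 21.82% = 1.9831
β_Dray = 0.835 × 40.10% / 21.82% = 1.5345
β_P = Σ w_i β_i = 0.31×0.3531 + 0.22×0.3586 + 0.21×1.9831 + 0.26×1.5345 = 1.0038
E(R_P) = R_f + β_P × MRP = 3.7% + 1.0038 × 7.1% = 10.83%

10.83%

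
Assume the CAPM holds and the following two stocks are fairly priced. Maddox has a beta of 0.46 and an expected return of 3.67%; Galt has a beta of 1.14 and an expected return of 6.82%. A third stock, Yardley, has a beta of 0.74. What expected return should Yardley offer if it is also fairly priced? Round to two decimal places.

4.97%

MRP (SML slope) = (6.82% − 3.67%) / (1.14 − 0.46) = 3.15% / 0.68 = 4.6324%
R_f (intercept) = 3.67% − 0.46 × 4.6324% = 1.5391%
E(R_Yardley) = R_f + β × MRP = 1.5391% + 0.74 × 4.6324% = 4.97%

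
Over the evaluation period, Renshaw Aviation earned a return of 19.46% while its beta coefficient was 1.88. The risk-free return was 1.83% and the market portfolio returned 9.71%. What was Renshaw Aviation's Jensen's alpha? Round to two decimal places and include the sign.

Market excess return = 9.71% − 1.83% = 7.88%
CAPM benchmark = R_f + β(R_m − R_f) = 1.83% + 1.88 × 7.88% = 16.6444%
α = actual − benchmark = 19.46% − 16.6444% = +2.82%

+2.82%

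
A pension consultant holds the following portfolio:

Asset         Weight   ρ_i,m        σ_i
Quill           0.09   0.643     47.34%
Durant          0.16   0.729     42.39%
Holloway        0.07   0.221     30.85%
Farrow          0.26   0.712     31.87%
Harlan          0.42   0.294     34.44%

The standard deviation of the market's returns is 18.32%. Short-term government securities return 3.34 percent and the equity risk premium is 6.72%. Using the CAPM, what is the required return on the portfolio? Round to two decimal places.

β_Quill = 0.643 × 47.34% / 18.32% = 1.6616
β_Durant = 0.729 × 42.39% / 18.32% = 1.6868
β_Holloway = 0.221 × 30.85% / 18.32% = 0.3722
β_Farrow = 0.712 × 31.87% / 18.32% = 1.2386
β_Harlan = 0.294 × 34.44% / 18.32% = 0.5527
β_P = Σ w_i β_i = 0.09×1.6616 + 0.16×1.6868 + 0.07×0.3722 + 0.26×1.2386 + 0.42×0.5527 = 0.9997
E(R_P) = R_f + β_P × MRP = 3.34% + 0.9997 × 6.72% = 10.06%

10.06%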